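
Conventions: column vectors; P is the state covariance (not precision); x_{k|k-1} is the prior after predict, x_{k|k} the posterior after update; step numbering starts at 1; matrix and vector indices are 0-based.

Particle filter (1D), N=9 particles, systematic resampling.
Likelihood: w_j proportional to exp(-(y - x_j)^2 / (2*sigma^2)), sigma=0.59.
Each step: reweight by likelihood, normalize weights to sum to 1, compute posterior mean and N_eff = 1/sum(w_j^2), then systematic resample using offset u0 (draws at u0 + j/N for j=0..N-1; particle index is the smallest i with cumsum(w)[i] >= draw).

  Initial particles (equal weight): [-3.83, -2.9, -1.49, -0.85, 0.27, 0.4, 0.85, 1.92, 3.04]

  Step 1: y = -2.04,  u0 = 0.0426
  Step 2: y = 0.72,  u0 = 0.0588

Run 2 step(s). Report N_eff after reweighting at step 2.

N_eff = 1.3273

step 1: w=[0.0088, 0.3046, 0.5707, 0.1153, 0.0004, 0.0002, 0.0000, 0.0000, 0.0000]  mean=-1.8653  Neff=2.3157  idx=[1, 1, 1, 2, 2, 2, 2, 2, 3]
step 2: w=[0.0000, 0.0000, 0.0000, 0.0268, 0.0268, 0.0268, 0.0268, 0.0268, 0.8659]  mean=-0.9358  Neff=1.3273  idx=[5, 8, 8, 8, 8, 8, 8, 8, 8]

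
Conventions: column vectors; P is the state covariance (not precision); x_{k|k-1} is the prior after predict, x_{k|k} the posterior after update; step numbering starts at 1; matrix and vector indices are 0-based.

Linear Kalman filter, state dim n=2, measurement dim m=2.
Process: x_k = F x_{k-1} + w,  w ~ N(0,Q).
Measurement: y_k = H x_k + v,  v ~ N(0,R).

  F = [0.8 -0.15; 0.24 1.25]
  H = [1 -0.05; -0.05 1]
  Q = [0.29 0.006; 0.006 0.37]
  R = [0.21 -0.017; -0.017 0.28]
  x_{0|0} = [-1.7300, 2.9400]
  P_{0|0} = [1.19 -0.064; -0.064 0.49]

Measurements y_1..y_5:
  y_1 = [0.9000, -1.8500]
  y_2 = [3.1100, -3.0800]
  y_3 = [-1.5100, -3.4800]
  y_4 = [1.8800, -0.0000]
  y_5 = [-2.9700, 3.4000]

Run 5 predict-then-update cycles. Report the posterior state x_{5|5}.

step 1: x^-=[-1.8250, 3.2598]  P^-=[1.0780 0.0809; 0.0809 1.1658]  S=[1.2828 -0.0481; -0.0481 1.4404]  K=[0.8389 0.0468; 0.0479 0.8081]  nu=[2.8880, -5.2011]  x^+=[0.3547, -0.8050]  P^+=[0.1758 0.0076; 0.0076 0.2258]
step 2: x^-=[0.4045, -0.9211]  P^-=[0.4057 0.0047; 0.0047 0.7376]  S=[0.6171 -0.0694; -0.0694 1.0181]  K=[0.6604 0.0298; 0.0296 0.7262]  nu=[2.6595, -2.1386]  x^+=[2.0973, -2.3955]  P^+=[0.1384 0.0040; 0.0040 0.2030]
step 3: x^-=[2.0371, -2.4911]  P^-=[0.3822 -0.0016; -0.0016 0.6976]  S=[0.5941 -0.0726; -0.0726 0.9788]  K=[0.6467 0.0268; 0.0259 0.7148]  nu=[-3.6717, -0.8871]  x^+=[-0.3612, -3.2203]  P^+=[0.1355 0.0033; 0.0033 0.1999]
step 4: x^-=[0.1941, -4.1121]  P^-=[0.3804 -0.0023; -0.0023 0.6921]  S=[0.5924 -0.0729; -0.0729 0.9732]  K=[0.6457 0.0265; 0.0255 0.7131]  nu=[1.4803, 4.1218]  x^+=[1.2590, -1.1350]  P^+=[0.1353 0.0032; 0.0032 0.1994]
step 5: x^-=[1.1775, -1.1166]  P^-=[0.3803 -0.0023; -0.0023 0.6913]  S=[0.5923 -0.0729; -0.0729 0.9725]  K=[0.6456 0.0265; 0.0255 0.7129]  nu=[-4.2033, 4.5755]  x^+=[-1.4150, 2.0381]  P^+=[0.1353 0.0032; 0.0032 0.1993]

x_post = [-1.4150, 2.0381]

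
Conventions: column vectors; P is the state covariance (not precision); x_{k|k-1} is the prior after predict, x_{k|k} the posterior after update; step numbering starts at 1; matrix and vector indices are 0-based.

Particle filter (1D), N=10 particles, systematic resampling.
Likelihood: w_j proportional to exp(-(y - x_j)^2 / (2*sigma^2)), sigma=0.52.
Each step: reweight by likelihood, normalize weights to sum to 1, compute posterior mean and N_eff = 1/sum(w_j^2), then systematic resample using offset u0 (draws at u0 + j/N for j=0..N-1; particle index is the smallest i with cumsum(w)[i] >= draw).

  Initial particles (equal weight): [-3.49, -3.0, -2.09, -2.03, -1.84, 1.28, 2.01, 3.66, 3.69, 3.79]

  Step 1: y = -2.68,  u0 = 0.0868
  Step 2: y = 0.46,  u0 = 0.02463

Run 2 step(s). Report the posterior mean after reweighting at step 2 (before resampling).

step 1: w=[0.1249, 0.3478, 0.2208, 0.1924, 0.1140, 0.0000, 0.0000, 0.0000, 0.0000, 0.0000]  mean=-2.5414  Neff=4.2487  idx=[0, 1, 1, 1, 2, 2, 2, 3, 4, 4]
step 2: w=[0.0000, 0.0000, 0.0000, 0.0000, 0.0424, 0.0424, 0.0424, 0.0742, 0.3993, 0.3993]  mean=-1.8859  Neff=3.0327  idx=[4, 6, 8, 8, 8, 8, 9, 9, 9, 9]

post_mean = -1.8859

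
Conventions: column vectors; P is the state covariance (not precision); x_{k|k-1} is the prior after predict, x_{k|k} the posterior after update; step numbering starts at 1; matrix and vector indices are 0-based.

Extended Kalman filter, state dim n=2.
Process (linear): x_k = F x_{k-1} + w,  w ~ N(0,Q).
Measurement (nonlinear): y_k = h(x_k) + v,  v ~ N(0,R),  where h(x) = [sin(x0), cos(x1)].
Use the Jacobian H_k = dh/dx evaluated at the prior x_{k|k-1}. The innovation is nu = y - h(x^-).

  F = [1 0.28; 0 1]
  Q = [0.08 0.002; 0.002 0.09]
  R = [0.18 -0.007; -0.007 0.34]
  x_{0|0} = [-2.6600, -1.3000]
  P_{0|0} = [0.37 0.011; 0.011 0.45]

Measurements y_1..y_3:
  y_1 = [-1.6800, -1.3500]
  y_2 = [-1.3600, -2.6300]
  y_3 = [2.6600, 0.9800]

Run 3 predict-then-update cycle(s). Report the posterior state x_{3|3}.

x_post = [-4.5970, -3.3101]

step 1: x^-=[-3.0240, -1.3000]  P^-=[0.4914 0.1390; 0.1390 0.5400]  H_jac=[-0.9931 0.0000; 0.0000 0.9636]  S=[0.6647 -0.1400; -0.1400 0.8414]  K=[-0.7262 0.0383; -0.0802 0.6051]  nu=[-1.5627, -1.6175]  x^+=[-1.9512, -2.1533]  P^+=[0.1319 0.0188; 0.0188 0.2141]
step 2: x^-=[-2.5542, -2.1533]  P^-=[0.2392 0.0808; 0.0808 0.3041]  H_jac=[-0.8324 0.0000; 0.0000 0.8351]  S=[0.3457 -0.0631; -0.0631 0.5521]  K=[-0.5654 0.0575; -0.1128 0.4471]  nu=[-0.8058, -2.0798]  x^+=[-2.2181, -2.9923]  P^+=[0.1228 0.0281; 0.0281 0.1830]
step 3: x^-=[-3.0560, -2.9923]  P^-=[0.2329 0.0814; 0.0814 0.2730]  H_jac=[-0.9963 0.0000; 0.0000 0.1487]  S=[0.4112 -0.0191; -0.0191 0.3460]  K=[-0.5641 0.0039; -0.1923 0.1067]  nu=[2.7455, 1.9689]  x^+=[-4.5970, -3.3101]  P^+=[0.1019 0.0355; 0.0355 0.2531]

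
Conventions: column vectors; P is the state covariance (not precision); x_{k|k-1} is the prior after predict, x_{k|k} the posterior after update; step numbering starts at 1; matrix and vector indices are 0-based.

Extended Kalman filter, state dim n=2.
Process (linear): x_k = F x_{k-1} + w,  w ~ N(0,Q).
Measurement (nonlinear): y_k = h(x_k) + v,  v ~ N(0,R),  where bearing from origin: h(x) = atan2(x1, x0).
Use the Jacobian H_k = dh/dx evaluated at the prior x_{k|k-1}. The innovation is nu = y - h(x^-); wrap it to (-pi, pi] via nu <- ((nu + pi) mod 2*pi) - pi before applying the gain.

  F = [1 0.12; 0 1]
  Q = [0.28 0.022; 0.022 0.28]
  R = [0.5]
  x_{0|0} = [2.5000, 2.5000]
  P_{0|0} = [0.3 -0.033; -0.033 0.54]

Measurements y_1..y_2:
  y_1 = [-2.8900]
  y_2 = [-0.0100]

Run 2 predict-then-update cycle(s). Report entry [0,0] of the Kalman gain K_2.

K[0,0] = -0.2356

step 1: x^-=[2.8000, 2.5000]  P^-=[0.5799 0.0538; 0.0538 0.8200]  H_jac=[-0.1774 0.1987]  S=[0.5468]  K=[-0.1686; 0.2805]  nu=[2.6643]  x^+=[2.3508, 3.2474]  P^+=[0.5643 0.0797; 0.0797 0.7770]
step 2: x^-=[2.7405, 3.2474]  P^-=[0.8746 0.1949; 0.1949 1.0570]  H_jac=[-0.1799 0.1518]  S=[0.5420]  K=[-0.2356; 0.2313]  nu=[-0.8799]  x^+=[2.9478, 3.0439]  P^+=[0.8445 0.2244; 0.2244 1.0280]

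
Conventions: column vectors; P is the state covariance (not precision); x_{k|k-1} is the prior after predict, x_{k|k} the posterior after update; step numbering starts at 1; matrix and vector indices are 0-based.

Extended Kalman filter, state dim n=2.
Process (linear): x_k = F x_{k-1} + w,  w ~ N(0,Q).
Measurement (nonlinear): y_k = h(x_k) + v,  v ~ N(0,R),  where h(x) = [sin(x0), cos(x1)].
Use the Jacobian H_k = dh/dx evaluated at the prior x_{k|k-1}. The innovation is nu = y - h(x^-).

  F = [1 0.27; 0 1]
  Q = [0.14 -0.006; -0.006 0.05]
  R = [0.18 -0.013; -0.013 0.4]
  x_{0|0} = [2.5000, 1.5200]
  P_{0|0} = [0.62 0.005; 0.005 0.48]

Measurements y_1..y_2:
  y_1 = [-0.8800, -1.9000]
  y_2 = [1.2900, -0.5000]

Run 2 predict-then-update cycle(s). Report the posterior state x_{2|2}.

x_post = [4.2641, 2.4847]

step 1: x^-=[2.9104, 1.5200]  P^-=[0.7977 0.1286; 0.1286 0.5300]  H_jac=[-0.9734 0.0000; 0.0000 -0.9987]  S=[0.9358 0.1120; 0.1120 0.9286]  K=[-0.8251 -0.0388; -0.0665 -0.5620]  nu=[-1.1091, -1.9508]  x^+=[3.9012, 2.6900]  P^+=[0.1521 0.0048; 0.0048 0.2242]
step 2: x^-=[4.6275, 2.6900]  P^-=[0.3110 0.0593; 0.0593 0.2742]  H_jac=[-0.0848 0.0000; 0.0000 -0.4364]  S=[0.1822 -0.0108; -0.0108 0.4522]  K=[-0.1483 -0.0608; -0.0434 -0.2656]  nu=[2.2864, 0.3998]  x^+=[4.2641, 2.4847]  P^+=[0.3055 0.0513; 0.0513 0.2422]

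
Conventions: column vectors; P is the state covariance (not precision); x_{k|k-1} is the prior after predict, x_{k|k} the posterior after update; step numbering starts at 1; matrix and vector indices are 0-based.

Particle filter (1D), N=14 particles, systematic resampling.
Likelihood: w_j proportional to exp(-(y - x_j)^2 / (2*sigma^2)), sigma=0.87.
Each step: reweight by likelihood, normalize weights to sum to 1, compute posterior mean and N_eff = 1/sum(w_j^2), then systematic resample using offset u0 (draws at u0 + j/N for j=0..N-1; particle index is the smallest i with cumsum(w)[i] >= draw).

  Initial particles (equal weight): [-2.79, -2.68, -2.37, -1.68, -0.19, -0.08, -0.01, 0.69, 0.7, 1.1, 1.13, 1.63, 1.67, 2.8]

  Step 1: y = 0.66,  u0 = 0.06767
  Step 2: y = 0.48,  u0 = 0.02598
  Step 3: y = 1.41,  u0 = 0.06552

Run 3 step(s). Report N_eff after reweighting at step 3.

N_eff = 11.3982

step 1: w=[0.0001, 0.0001, 0.0003, 0.0039, 0.0896, 0.1005, 0.1073, 0.1442, 0.1442, 0.1270, 0.1247, 0.0775, 0.0736, 0.0070]  mean=0.7161  Neff=8.7406  idx=[4, 5, 6, 6, 7, 7, 8, 8, 9, 9, 10, 11, 12, 13]
step 2: w=[0.0723, 0.0790, 0.0829, 0.0829, 0.0944, 0.0944, 0.0941, 0.0941, 0.0754, 0.0754, 0.0735, 0.0406, 0.0381, 0.0028]  mean=0.6269  Neff=12.3996  idx=[0, 1, 2, 3, 3, 4, 5, 6, 6, 7, 8, 9, 10, 11]
step 3: w=[0.0215, 0.0269, 0.0308, 0.0308, 0.0308, 0.0828, 0.0828, 0.0836, 0.0836, 0.0836, 0.1095, 0.1095, 0.1108, 0.1130]  mean=0.8329  Neff=11.3982  idx=[2, 4, 5, 6, 7, 8, 9, 10, 10, 11, 12, 12, 13, 13]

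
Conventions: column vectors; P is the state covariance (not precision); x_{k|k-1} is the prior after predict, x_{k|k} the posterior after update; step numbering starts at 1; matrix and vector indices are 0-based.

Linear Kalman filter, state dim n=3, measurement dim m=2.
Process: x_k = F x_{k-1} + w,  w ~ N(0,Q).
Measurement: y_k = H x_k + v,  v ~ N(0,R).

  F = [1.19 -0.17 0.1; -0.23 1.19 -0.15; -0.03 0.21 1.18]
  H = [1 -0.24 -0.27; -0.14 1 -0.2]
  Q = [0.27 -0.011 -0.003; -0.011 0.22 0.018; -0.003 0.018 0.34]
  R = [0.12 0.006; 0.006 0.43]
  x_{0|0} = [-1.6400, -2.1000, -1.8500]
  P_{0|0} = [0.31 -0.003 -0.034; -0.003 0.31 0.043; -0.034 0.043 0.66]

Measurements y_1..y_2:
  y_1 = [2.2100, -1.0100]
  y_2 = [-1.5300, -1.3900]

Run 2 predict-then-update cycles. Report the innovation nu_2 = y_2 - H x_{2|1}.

innov = [-3.6924, -0.2768]

step 1: x^-=[-1.7796, -1.8443, -2.5748]  P^-=[0.7162 -0.1598 -0.0034; -0.1598 0.6742 0.0491; -0.0034 0.0491 1.2967]  S=[1.0545 -0.3615; -0.3615 1.1950]  K=[0.7163 -0.0003; -0.1345 0.5340; -0.4537 -0.3128]  nu=[2.8518, 0.0702]  x^+=[0.2632, -2.1902, -3.8905]  P^+=[0.1750 0.0803 0.2582; 0.0803 0.2625 0.1120; 0.2582 0.1120 1.0654]
step 2: x^-=[0.2966, -2.0834, -5.0586]  P^-=[0.5611 -0.0469 0.4693; -0.0469 0.5588 -0.0257; 0.4693 -0.0257 1.8714]  S=[0.6156 -0.2245; -0.2245 1.1243]  K=[0.7042 -0.0545; -0.1055 0.4863; -0.2152 -0.4572]  nu=[-3.6924, -0.2768]  x^+=[-2.2886, -1.8286, -4.1373]  P^+=[0.2353 0.1067 0.4649; 0.1067 0.2630 0.1976; 0.4649 0.1976 1.6521]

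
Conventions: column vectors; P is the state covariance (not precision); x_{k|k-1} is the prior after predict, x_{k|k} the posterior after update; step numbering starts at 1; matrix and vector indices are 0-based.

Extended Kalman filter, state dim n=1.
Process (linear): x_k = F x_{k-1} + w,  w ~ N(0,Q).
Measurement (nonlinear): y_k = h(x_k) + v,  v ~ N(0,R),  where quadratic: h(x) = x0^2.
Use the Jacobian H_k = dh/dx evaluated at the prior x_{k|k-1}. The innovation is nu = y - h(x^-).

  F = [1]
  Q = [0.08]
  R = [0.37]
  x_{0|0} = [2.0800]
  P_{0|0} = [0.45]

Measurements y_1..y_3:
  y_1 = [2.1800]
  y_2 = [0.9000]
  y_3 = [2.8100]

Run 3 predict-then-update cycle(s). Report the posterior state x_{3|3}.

step 1: x^-=[2.0800]  P^-=[0.5300]  H_jac=[4.1600]  S=[9.5420]  K=[0.2311]  nu=[-2.1464]  x^+=[1.5840]  P^+=[0.0206]
step 2: x^-=[1.5840]  P^-=[0.1006]  H_jac=[3.1681]  S=[1.3792]  K=[0.2310]  nu=[-1.6092]  x^+=[1.2124]  P^+=[0.0270]
step 3: x^-=[1.2124]  P^-=[0.1070]  H_jac=[2.4247]  S=[0.9989]  K=[0.2597]  nu=[1.3402]  x^+=[1.5604]  P^+=[0.0396]

x_post = [1.5604]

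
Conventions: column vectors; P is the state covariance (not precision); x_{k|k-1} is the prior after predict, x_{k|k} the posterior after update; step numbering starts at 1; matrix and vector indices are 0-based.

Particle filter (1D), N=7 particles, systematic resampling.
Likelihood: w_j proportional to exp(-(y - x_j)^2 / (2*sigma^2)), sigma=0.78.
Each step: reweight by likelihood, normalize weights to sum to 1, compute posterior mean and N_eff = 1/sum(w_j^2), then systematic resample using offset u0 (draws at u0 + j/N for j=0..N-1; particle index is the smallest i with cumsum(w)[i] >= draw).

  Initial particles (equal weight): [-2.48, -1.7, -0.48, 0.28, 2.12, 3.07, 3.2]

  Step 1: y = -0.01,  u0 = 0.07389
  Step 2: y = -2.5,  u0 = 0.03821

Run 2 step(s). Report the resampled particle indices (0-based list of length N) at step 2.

step 1: w=[0.0035, 0.0505, 0.4403, 0.4927, 0.0127, 0.0002, 0.0001]  mean=-0.1400  Neff=2.2762  idx=[2, 2, 2, 3, 3, 3, 3]
step 2: w=[0.3125, 0.3125, 0.3125, 0.0156, 0.0156, 0.0156, 0.0156]  mean=-0.4326  Neff=3.4011  idx=[0, 0, 1, 1, 1, 2, 2]

resampled_idx = [0, 0, 1, 1, 1, 2, 2]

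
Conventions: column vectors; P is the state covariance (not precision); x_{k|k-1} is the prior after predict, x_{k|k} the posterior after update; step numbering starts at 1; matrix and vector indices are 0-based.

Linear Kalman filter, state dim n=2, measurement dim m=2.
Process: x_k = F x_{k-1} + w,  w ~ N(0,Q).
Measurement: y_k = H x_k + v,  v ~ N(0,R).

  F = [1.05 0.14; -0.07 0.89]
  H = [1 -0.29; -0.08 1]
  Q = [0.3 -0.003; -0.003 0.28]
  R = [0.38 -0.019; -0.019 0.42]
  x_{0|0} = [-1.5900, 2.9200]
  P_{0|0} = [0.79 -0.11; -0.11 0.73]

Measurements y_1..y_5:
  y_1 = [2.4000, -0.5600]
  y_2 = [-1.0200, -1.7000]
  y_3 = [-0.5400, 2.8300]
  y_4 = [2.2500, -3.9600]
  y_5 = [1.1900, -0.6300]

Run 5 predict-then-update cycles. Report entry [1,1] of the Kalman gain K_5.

step 1: x^-=[-1.2607, 2.7101]  P^-=[1.1529 -0.0718; -0.0718 0.8758]  S=[1.6483 -0.4387; -0.4387 1.3147]  K=[0.7451 0.1238; -0.0211 0.6635]  nu=[4.4466, -3.3710]  x^+=[1.6350, 0.3798]  P^+=[0.2987 0.0618; 0.0618 0.2840]
step 2: x^-=[1.7699, 0.2235]  P^-=[0.6530 0.0675; 0.0675 0.4987]  S=[1.0358 -0.1468; -0.1468 0.9121]  K=[0.6283 0.1179; 0.0023 0.5412]  nu=[-2.7251, -1.7819]  x^+=[-0.1522, -0.7471]  P^+=[0.2533 0.0578; 0.0578 0.2319]
step 3: x^-=[-0.2644, -0.6543]  P^-=[0.6008 0.0608; 0.0608 0.4577]  S=[0.9840 -0.1376; -0.1376 0.8719]  K=[0.6081 0.1106; -0.0005 0.5193]  nu=[-0.4654, 3.4631]  x^+=[-0.1645, 1.1445]  P^+=[0.2448 0.0545; 0.0545 0.2225]
step 4: x^-=[-0.0125, 1.0302]  P^-=[0.5902 0.0571; 0.0571 0.4507]  S=[0.9750 -0.1385; -0.1385 0.8653]  K=[0.6037 0.1080; -0.0023 0.5152]  nu=[2.5612, -4.9912]  x^+=[0.9946, -1.5470]  P^+=[0.2428 0.0533; 0.0533 0.2207]
step 5: x^-=[0.8277, -1.4464]  P^-=[0.5877 0.0560; 0.0560 0.4493]  S=[0.9731 -0.1391; -0.1391 0.8642]  K=[0.6027 0.1073; -0.0029 0.5143]  nu=[-0.0572, 0.8827]  x^+=[0.8880, -0.9923]  P^+=[0.2423 0.0530; 0.0530 0.2203]

K[1,1] = 0.5143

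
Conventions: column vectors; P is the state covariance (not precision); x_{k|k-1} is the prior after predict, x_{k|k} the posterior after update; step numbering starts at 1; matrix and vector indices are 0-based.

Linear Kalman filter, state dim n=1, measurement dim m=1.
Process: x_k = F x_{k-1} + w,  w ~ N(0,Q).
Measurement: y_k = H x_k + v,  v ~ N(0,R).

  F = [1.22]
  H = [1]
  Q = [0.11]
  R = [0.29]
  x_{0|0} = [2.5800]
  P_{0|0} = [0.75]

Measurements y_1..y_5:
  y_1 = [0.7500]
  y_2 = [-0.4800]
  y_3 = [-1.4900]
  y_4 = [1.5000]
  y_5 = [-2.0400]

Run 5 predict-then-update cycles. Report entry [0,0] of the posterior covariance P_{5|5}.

P_post[0,0] = 0.1580

step 1: x^-=[3.1476]  P^-=[1.2263]  S=[1.5163]  K=[0.8087]  nu=[-2.3976]  x^+=[1.2086]  P^+=[0.2345]
step 2: x^-=[1.4744]  P^-=[0.4591]  S=[0.7491]  K=[0.6129]  nu=[-1.9544]  x^+=[0.2766]  P^+=[0.1777]
step 3: x^-=[0.3375]  P^-=[0.3745]  S=[0.6645]  K=[0.5636]  nu=[-1.8275]  x^+=[-0.6925]  P^+=[0.1634]
step 4: x^-=[-0.8448]  P^-=[0.3533]  S=[0.6433]  K=[0.5492]  nu=[2.3448]  x^+=[0.4429]  P^+=[0.1593]
step 5: x^-=[0.5403]  P^-=[0.3470]  S=[0.6370]  K=[0.5448]  nu=[-2.5803]  x^+=[-0.8654]  P^+=[0.1580]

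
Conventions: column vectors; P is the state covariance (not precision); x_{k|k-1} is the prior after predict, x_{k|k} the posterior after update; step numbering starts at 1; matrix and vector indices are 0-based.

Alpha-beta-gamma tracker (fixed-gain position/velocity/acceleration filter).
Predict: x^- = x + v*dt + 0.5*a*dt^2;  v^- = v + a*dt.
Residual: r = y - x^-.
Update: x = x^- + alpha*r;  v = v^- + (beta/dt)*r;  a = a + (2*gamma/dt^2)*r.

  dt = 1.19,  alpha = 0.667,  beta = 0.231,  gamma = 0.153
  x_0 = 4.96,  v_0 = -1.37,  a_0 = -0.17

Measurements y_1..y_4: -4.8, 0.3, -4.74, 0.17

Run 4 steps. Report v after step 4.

v_post = -1.5914

step 1: x_pred=3.2093  r=-8.0093  x^+=-2.1329  v^+=-3.1271  a^+=-1.9007
step 2: x_pred=-7.1999  r=7.4999  x^+=-2.1975  v^+=-3.9330  a^+=-0.2801
step 3: x_pred=-7.0761  r=2.3361  x^+=-5.5179  v^+=-3.8129  a^+=0.2247
step 4: x_pred=-9.8961  r=10.0661  x^+=-3.1820  v^+=-1.5914  a^+=2.3999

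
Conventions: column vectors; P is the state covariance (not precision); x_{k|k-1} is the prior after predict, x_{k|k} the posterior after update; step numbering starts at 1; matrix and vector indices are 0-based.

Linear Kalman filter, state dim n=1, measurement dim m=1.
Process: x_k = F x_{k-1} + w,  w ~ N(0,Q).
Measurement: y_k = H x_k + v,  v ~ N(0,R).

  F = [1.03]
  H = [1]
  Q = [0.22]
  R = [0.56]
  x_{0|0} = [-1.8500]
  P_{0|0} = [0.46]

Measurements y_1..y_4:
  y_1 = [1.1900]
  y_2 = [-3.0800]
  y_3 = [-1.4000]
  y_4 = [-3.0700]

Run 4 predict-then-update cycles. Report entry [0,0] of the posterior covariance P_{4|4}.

P_post[0,0] = 0.2654

step 1: x^-=[-1.9055]  P^-=[0.7080]  S=[1.2680]  K=[0.5584]  nu=[3.0955]  x^+=[-0.1771]  P^+=[0.3127]
step 2: x^-=[-0.1824]  P^-=[0.5517]  S=[1.1117]  K=[0.4963]  nu=[-2.8976]  x^+=[-1.6204]  P^+=[0.2779]
step 3: x^-=[-1.6690]  P^-=[0.5148]  S=[1.0748]  K=[0.4790]  nu=[0.2690]  x^+=[-1.5402]  P^+=[0.2682]
step 4: x^-=[-1.5864]  P^-=[0.5046]  S=[1.0646]  K=[0.4740]  nu=[-1.4836]  x^+=[-2.2896]  P^+=[0.2654]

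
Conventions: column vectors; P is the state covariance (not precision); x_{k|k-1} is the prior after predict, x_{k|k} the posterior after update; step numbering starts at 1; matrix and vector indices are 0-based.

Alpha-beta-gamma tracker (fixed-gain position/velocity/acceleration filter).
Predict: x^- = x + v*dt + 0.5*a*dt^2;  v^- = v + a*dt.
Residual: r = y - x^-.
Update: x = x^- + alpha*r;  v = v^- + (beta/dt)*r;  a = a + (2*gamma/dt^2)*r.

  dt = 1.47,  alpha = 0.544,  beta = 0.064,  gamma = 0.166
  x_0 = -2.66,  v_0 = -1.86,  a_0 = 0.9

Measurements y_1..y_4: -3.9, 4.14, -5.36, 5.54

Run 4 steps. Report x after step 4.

step 1: x_pred=-4.4218  r=0.5218  x^+=-4.1379  v^+=-0.5143  a^+=0.9802
step 2: x_pred=-3.8349  r=7.9749  x^+=0.5034  v^+=1.2738  a^+=2.2054
step 3: x_pred=4.7587  r=-10.1187  x^+=-0.7459  v^+=4.0752  a^+=0.6508
step 4: x_pred=5.9479  r=-0.4079  x^+=5.7260  v^+=5.0141  a^+=0.5881

x_post = 5.7260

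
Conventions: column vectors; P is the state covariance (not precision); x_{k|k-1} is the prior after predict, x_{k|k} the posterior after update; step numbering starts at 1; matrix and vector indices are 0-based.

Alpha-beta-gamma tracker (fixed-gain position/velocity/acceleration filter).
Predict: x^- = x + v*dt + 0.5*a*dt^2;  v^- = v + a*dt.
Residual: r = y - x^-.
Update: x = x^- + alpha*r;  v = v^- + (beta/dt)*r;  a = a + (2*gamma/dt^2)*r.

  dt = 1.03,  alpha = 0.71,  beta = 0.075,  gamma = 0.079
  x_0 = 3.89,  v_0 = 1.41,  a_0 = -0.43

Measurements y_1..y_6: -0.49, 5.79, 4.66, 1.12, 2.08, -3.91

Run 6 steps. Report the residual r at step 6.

step 1: x_pred=5.1142  r=-5.6042  x^+=1.1352  v^+=0.5590  a^+=-1.2646
step 2: x_pred=1.0402  r=4.7498  x^+=4.4126  v^+=-0.3977  a^+=-0.5572
step 3: x_pred=3.7073  r=0.9527  x^+=4.3837  v^+=-0.9023  a^+=-0.4154
step 4: x_pred=3.2340  r=-2.1140  x^+=1.7331  v^+=-1.4840  a^+=-0.7302
step 5: x_pred=-0.1828  r=2.2628  x^+=1.4238  v^+=-2.0714  a^+=-0.3932
step 6: x_pred=-0.9183  r=-2.9917  x^+=-3.0424  v^+=-2.6942  a^+=-0.8388

resid = -2.9917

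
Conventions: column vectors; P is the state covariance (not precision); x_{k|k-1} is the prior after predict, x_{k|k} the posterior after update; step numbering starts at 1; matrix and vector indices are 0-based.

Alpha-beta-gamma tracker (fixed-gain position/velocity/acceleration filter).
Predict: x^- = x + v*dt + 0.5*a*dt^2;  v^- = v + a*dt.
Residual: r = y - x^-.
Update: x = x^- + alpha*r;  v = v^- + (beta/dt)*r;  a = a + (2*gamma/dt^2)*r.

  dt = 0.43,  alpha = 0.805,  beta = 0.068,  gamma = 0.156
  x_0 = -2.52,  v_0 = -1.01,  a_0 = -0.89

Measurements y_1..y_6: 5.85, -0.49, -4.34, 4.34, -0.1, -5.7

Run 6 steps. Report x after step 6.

x_post = -4.3594

step 1: x_pred=-3.0366  r=8.8866  x^+=4.1171  v^+=0.0126  a^+=14.1052
step 2: x_pred=5.4266  r=-5.9166  x^+=0.6637  v^+=5.1422  a^+=4.1216
step 3: x_pred=3.2559  r=-7.5959  x^+=-2.8588  v^+=5.7133  a^+=-8.6958
step 4: x_pred=-1.2060  r=5.5460  x^+=3.2585  v^+=2.8511  a^+=0.6626
step 5: x_pred=4.5458  r=-4.6458  x^+=0.8059  v^+=2.4014  a^+=-7.1767
step 6: x_pred=1.1750  r=-6.8750  x^+=-4.3594  v^+=-1.7718  a^+=-18.7776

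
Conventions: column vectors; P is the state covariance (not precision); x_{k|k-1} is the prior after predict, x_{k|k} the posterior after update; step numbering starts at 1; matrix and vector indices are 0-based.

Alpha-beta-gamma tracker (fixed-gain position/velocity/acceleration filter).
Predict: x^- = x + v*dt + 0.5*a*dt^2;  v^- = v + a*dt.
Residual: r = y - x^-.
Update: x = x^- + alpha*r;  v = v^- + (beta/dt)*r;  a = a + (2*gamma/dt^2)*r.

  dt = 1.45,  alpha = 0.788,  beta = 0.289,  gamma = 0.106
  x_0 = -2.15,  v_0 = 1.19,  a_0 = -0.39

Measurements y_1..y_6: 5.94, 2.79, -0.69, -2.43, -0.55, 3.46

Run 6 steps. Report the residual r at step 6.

resid = 8.9189

step 1: x_pred=-0.8345  r=6.7745  x^+=4.5038  v^+=1.9747  a^+=0.2931
step 2: x_pred=7.6753  r=-4.8853  x^+=3.8257  v^+=1.4260  a^+=-0.1995
step 3: x_pred=5.6837  r=-6.3737  x^+=0.6612  v^+=-0.1336  a^+=-0.8422
step 4: x_pred=-0.4178  r=-2.0122  x^+=-2.0034  v^+=-1.7558  a^+=-1.0451
step 5: x_pred=-5.6480  r=5.0980  x^+=-1.6308  v^+=-2.2551  a^+=-0.5310
step 6: x_pred=-5.4589  r=8.9189  x^+=1.5692  v^+=-1.2474  a^+=0.3683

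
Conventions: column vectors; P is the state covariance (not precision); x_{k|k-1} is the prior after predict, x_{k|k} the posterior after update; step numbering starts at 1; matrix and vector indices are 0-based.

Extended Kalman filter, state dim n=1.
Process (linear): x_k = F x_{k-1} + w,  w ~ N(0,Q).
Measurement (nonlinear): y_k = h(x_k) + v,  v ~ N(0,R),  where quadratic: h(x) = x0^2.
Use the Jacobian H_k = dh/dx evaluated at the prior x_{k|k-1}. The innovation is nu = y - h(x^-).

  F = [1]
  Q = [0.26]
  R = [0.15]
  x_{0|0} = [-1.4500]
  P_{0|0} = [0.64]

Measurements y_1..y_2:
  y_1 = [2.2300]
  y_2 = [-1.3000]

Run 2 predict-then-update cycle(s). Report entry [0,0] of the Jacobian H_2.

H_jac[0,0] = -2.9862

step 1: x^-=[-1.4500]  P^-=[0.9000]  H_jac=[-2.9000]  S=[7.7190]  K=[-0.3381]  nu=[0.1275]  x^+=[-1.4931]  P^+=[0.0175]
step 2: x^-=[-1.4931]  P^-=[0.2775]  H_jac=[-2.9862]  S=[2.6245]  K=[-0.3157]  nu=[-3.5294]  x^+=[-0.3788]  P^+=[0.0159]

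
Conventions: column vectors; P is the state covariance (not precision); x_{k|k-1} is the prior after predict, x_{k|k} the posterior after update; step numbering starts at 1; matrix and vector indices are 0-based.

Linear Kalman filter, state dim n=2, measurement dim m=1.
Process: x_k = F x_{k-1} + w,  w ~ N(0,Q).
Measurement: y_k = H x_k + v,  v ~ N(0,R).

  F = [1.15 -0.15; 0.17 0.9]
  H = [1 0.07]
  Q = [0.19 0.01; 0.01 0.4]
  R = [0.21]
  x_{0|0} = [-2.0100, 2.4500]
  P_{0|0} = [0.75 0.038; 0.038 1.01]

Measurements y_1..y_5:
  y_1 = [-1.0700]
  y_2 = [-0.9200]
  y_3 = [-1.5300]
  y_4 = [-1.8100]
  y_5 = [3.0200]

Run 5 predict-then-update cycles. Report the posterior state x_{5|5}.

x_post = [1.4483, -1.5099]

step 1: x^-=[-2.6790, 1.8633]  P^-=[1.1915 0.0586; 0.0586 1.2514]  S=[1.4158]  K=[0.8444; 0.1033]  nu=[1.4786]  x^+=[-1.4304, 2.0160]  P^+=[0.1819 -0.0649; -0.0649 1.2363]
step 2: x^-=[-1.9474, 1.5712]  P^-=[0.4807 -0.1868; -0.1868 1.3868]  S=[0.6714]  K=[0.6966; -0.1337]  nu=[0.9174]  x^+=[-1.3084, 1.4486]  P^+=[0.1550 -0.1243; -0.1243 1.3748]
step 3: x^-=[-1.7219, 1.0813]  P^-=[0.4688 -0.2708; -0.2708 1.4800]  S=[0.6481]  K=[0.6940; -0.2580]  nu=[0.1162]  x^+=[-1.6413, 1.0514]  P^+=[0.1566 -0.1548; -0.1548 1.4369]
step 4: x^-=[-2.0451, 0.6672]  P^-=[0.4828 -0.3096; -0.3096 1.5211]  S=[0.6569]  K=[0.7020; -0.3092]  nu=[0.1884]  x^+=[-1.9129, 0.6089]  P^+=[0.1591 -0.1670; -0.1670 1.4583]
step 5: x^-=[-2.2911, 0.2229]  P^-=[0.4908 -0.3244; -0.3244 1.5347]  S=[0.6630]  K=[0.7061; -0.3272]  nu=[5.2955]  x^+=[1.4483, -1.5099]  P^+=[0.1603 -0.1712; -0.1712 1.4637]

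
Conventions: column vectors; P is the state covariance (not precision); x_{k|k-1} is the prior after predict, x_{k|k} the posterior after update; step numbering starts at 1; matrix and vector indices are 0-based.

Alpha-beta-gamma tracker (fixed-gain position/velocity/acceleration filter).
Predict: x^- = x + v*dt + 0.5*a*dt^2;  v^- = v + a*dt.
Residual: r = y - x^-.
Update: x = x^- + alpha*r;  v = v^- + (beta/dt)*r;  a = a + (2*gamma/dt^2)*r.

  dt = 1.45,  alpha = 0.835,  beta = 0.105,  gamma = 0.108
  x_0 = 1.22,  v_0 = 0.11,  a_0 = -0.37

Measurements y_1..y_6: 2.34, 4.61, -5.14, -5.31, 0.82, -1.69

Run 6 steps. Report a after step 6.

a_post = 0.5186

step 1: x_pred=0.9905  r=1.3495  x^+=2.1173  v^+=-0.3288  a^+=-0.2314
step 2: x_pred=1.3974  r=3.2126  x^+=4.0799  v^+=-0.4316  a^+=0.0987
step 3: x_pred=3.5578  r=-8.6978  x^+=-3.7049  v^+=-0.9184  a^+=-0.7949
step 4: x_pred=-5.8721  r=0.5621  x^+=-5.4027  v^+=-2.0302  a^+=-0.7371
step 5: x_pred=-9.1215  r=9.9415  x^+=-0.8204  v^+=-2.3792  a^+=0.2842
step 6: x_pred=-3.9714  r=2.2814  x^+=-2.0664  v^+=-1.8019  a^+=0.5186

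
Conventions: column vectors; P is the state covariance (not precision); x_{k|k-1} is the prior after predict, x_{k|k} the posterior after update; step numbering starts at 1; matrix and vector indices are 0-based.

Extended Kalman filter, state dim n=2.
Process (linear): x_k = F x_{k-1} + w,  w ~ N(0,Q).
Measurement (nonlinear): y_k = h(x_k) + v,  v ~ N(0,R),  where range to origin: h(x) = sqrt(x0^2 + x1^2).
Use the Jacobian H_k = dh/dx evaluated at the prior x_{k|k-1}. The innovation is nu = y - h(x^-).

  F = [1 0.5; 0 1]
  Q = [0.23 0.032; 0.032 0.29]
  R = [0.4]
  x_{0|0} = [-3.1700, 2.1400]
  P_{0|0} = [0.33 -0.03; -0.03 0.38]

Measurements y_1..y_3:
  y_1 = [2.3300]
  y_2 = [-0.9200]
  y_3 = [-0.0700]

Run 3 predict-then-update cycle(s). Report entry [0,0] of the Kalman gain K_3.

K[0,0] = -0.8863

step 1: x^-=[-2.1000, 2.1400]  P^-=[0.6250 0.1920; 0.1920 0.6700]  H_jac=[-0.7004 0.7137]  S=[0.8560]  K=[-0.3513; 0.4016]  nu=[-0.6683]  x^+=[-1.8652, 1.8716]  P^+=[0.5194 0.3128; 0.3128 0.5320]
step 2: x^-=[-0.9294, 1.8716]  P^-=[1.1951 0.6107; 0.6107 0.8220]  H_jac=[-0.4448 0.8957]  S=[0.8092]  K=[0.0191; 0.5741]  nu=[-3.0097]  x^+=[-0.9870, 0.1438]  P^+=[1.1948 0.6019; 0.6019 0.5553]
step 3: x^-=[-0.9151, 0.1438]  P^-=[2.1655 0.9115; 0.9115 0.8453]  H_jac=[-0.9879 0.1552]  S=[2.2542]  K=[-0.8863; -0.3413]  nu=[-0.9963]  x^+=[-0.0321, 0.4838]  P^+=[0.3949 0.2297; 0.2297 0.5827]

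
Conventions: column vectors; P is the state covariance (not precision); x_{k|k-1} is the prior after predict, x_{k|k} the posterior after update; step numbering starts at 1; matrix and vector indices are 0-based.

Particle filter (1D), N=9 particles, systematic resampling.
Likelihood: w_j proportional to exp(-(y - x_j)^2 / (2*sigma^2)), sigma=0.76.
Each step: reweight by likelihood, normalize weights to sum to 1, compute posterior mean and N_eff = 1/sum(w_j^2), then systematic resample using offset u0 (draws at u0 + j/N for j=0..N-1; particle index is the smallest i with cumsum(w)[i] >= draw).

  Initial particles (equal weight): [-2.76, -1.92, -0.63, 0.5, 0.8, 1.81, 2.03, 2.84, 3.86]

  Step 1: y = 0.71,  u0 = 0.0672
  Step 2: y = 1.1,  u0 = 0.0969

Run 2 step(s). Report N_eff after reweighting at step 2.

step 1: w=[0.0000, 0.0009, 0.0765, 0.3486, 0.3596, 0.1270, 0.0801, 0.0071, 0.0001]  mean=0.8251  Neff=3.5806  idx=[2, 3, 3, 3, 4, 4, 4, 5, 6]
step 2: w=[0.0122, 0.1188, 0.1188, 0.1188, 0.1500, 0.1500, 0.1500, 0.1048, 0.0767]  mean=0.8760  Neff=7.8838  idx=[1, 2, 3, 4, 5, 5, 6, 7, 8]

N_eff = 7.8838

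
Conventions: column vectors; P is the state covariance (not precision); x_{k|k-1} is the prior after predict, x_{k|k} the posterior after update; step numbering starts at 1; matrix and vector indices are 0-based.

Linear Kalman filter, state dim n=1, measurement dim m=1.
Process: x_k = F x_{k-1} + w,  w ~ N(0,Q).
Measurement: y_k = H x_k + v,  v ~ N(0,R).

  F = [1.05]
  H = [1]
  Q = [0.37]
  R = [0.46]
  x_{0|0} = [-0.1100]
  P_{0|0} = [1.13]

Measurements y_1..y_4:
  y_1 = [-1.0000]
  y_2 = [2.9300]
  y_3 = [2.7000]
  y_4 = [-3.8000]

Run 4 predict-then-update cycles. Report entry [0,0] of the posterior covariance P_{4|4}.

P_post[0,0] = 0.2734

step 1: x^-=[-0.1155]  P^-=[1.6158]  S=[2.0758]  K=[0.7784]  nu=[-0.8845]  x^+=[-0.8040]  P^+=[0.3581]
step 2: x^-=[-0.8442]  P^-=[0.7648]  S=[1.2248]  K=[0.6244]  nu=[3.7742]  x^+=[1.5125]  P^+=[0.2872]
step 3: x^-=[1.5881]  P^-=[0.6867]  S=[1.1467]  K=[0.5988]  nu=[1.1119]  x^+=[2.2540]  P^+=[0.2755]
step 4: x^-=[2.3666]  P^-=[0.6737]  S=[1.1337]  K=[0.5942]  nu=[-6.1666]  x^+=[-1.2979]  P^+=[0.2734]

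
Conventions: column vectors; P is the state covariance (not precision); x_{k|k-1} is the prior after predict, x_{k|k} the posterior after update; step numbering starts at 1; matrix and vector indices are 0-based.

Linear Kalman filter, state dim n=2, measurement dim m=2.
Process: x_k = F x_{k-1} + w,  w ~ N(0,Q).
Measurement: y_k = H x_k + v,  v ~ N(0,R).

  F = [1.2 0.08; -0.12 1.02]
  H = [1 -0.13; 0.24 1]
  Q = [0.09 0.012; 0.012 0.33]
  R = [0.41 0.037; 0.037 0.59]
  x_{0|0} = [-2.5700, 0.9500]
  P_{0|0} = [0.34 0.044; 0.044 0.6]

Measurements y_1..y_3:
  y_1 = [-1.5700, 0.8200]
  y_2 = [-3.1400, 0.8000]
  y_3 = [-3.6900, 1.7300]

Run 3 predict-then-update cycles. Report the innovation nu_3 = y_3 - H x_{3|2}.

step 1: x^-=[-3.0080, 1.2774]  P^-=[0.5919 0.0654; 0.0654 0.9484]  S=[1.0009 0.1192; 0.1192 1.6039]  K=[0.5725 0.0868; -0.1305 0.6108]  nu=[1.6041, 0.2645]  x^+=[-2.0667, 1.2296]  P^+=[0.2399 0.0148; 0.0148 0.3520]
step 2: x^-=[-2.3816, 1.5022]  P^-=[0.4405 0.0242; 0.0242 0.6960]  S=[0.8560 0.0757; 0.0757 1.3230]  K=[0.5048 0.0693; -0.1250 0.5376]  nu=[-0.5631, -0.1306]  x^+=[-2.6750, 1.5023]  P^+=[0.2107 0.0090; 0.0090 0.3104]
step 3: x^-=[-3.0898, 1.8534]  P^-=[0.3971 0.0179; 0.0179 0.6538]  S=[0.8135 0.0647; 0.0647 1.2753]  K=[0.4802 0.0644; -0.1240 0.5223]  nu=[-0.3593, 0.6181]  x^+=[-3.2225, 2.2208]  P^+=[0.2003 0.0077; 0.0077 0.3017]

innov = [-0.3593, 0.6181]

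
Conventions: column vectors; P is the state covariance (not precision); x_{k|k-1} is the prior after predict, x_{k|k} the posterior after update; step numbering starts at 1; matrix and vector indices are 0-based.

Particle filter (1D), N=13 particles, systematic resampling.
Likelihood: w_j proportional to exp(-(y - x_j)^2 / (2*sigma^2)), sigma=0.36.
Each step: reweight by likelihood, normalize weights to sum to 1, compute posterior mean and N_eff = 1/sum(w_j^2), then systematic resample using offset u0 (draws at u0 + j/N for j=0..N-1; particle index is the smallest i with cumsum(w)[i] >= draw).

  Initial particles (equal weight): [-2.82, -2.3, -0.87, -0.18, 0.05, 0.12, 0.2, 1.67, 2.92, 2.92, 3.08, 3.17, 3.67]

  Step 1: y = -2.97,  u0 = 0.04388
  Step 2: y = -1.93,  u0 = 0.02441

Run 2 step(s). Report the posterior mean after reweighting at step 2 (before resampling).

post_mean = -2.4587

step 1: w=[0.8382, 0.1618, 0.0000, 0.0000, 0.0000, 0.0000, 0.0000, 0.0000, 0.0000, 0.0000, 0.0000, 0.0000, 0.0000]  mean=-2.7359  Neff=1.3721  idx=[0, 0, 0, 0, 0, 0, 0, 0, 0, 0, 0, 1, 1]
step 2: w=[0.0277, 0.0277, 0.0277, 0.0277, 0.0277, 0.0277, 0.0277, 0.0277, 0.0277, 0.0277, 0.0277, 0.3474, 0.3474]  mean=-2.4587  Neff=4.0017  idx=[0, 3, 6, 9, 11, 11, 11, 11, 11, 12, 12, 12, 12]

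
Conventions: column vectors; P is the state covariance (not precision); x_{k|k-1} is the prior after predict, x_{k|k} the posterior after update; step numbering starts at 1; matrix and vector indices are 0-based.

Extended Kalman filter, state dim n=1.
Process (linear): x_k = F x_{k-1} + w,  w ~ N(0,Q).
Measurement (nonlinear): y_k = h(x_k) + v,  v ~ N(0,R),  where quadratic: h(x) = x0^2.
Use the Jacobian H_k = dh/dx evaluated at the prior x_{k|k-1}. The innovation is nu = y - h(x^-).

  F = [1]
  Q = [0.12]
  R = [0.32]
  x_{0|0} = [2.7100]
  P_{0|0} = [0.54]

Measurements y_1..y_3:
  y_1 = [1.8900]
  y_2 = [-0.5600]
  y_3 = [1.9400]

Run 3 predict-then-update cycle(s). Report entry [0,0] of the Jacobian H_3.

step 1: x^-=[2.7100]  P^-=[0.6600]  H_jac=[5.4200]  S=[19.7084]  K=[0.1815]  nu=[-5.4541]  x^+=[1.7200]  P^+=[0.0107]
step 2: x^-=[1.7200]  P^-=[0.1307]  H_jac=[3.4401]  S=[1.8669]  K=[0.2409]  nu=[-3.5186]  x^+=[0.8726]  P^+=[0.0224]
step 3: x^-=[0.8726]  P^-=[0.1424]  H_jac=[1.7451]  S=[0.7537]  K=[0.3297]  nu=[1.1787]  x^+=[1.2612]  P^+=[0.0605]

H_jac[0,0] = 1.7451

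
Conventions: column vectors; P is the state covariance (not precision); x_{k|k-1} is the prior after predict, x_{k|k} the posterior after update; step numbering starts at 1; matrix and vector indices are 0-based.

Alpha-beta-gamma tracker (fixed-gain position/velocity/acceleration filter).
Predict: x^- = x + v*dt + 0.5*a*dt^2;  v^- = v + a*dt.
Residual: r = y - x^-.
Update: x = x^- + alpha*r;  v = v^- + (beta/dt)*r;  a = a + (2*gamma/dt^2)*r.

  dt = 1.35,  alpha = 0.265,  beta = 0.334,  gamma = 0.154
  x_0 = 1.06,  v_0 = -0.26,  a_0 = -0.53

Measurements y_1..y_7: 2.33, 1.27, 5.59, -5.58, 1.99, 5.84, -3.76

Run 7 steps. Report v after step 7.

v_post = -0.4872

step 1: x_pred=0.2260  r=2.1040  x^+=0.7836  v^+=-0.4550  a^+=-0.1744
step 2: x_pred=0.0104  r=1.2596  x^+=0.3442  v^+=-0.3788  a^+=0.0384
step 3: x_pred=-0.1322  r=5.7222  x^+=1.3842  v^+=1.0888  a^+=1.0055
step 4: x_pred=3.7703  r=-9.3503  x^+=1.2925  v^+=0.1328  a^+=-0.5747
step 5: x_pred=0.9481  r=1.0419  x^+=1.2242  v^+=-0.3853  a^+=-0.3986
step 6: x_pred=0.3408  r=5.4992  x^+=1.7981  v^+=0.4371  a^+=0.5307
step 7: x_pred=2.8719  r=-6.6319  x^+=1.1144  v^+=-0.4872  a^+=-0.5901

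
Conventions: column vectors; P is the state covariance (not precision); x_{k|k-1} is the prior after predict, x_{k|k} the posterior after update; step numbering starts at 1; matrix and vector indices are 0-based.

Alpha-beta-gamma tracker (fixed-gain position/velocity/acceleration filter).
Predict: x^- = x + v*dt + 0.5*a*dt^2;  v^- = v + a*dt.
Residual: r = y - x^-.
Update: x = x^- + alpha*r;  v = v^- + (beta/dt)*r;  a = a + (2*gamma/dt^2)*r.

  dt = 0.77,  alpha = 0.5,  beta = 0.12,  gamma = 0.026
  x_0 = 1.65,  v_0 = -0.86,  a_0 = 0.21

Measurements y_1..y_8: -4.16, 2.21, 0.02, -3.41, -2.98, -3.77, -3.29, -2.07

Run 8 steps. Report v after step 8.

v_post = -0.2613

step 1: x_pred=1.0501  r=-5.2101  x^+=-1.5550  v^+=-1.5103  a^+=-0.2469
step 2: x_pred=-2.7911  r=5.0011  x^+=-0.2905  v^+=-0.9210  a^+=0.1917
step 3: x_pred=-0.9429  r=0.9629  x^+=-0.4614  v^+=-0.6234  a^+=0.2761
step 4: x_pred=-0.8596  r=-2.5504  x^+=-2.1348  v^+=-0.8082  a^+=0.0524
step 5: x_pred=-2.7416  r=-0.2384  x^+=-2.8608  v^+=-0.8050  a^+=0.0315
step 6: x_pred=-3.4713  r=-0.2987  x^+=-3.6206  v^+=-0.8273  a^+=0.0053
step 7: x_pred=-4.2561  r=0.9661  x^+=-3.7730  v^+=-0.6726  a^+=0.0901
step 8: x_pred=-4.2642  r=2.1942  x^+=-3.1671  v^+=-0.2613  a^+=0.2825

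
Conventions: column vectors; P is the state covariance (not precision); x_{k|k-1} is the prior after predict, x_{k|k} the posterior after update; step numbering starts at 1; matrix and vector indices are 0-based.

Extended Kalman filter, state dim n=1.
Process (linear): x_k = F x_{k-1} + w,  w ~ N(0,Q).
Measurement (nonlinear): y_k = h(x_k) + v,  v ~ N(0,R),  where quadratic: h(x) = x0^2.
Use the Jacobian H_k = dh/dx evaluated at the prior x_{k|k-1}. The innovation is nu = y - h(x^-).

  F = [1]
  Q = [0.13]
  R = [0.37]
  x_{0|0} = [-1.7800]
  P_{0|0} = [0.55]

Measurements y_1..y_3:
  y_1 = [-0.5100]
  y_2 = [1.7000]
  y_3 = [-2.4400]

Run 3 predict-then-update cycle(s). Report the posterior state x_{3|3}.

x_post = [0.0790]

step 1: x^-=[-1.7800]  P^-=[0.6800]  H_jac=[-3.5600]  S=[8.9880]  K=[-0.2693]  nu=[-3.6784]  x^+=[-0.7893]  P^+=[0.0280]
step 2: x^-=[-0.7893]  P^-=[0.1580]  H_jac=[-1.5786]  S=[0.7637]  K=[-0.3266]  nu=[1.0770]  x^+=[-1.1410]  P^+=[0.0765]
step 3: x^-=[-1.1410]  P^-=[0.2065]  H_jac=[-2.2820]  S=[1.4456]  K=[-0.3261]  nu=[-3.7419]  x^+=[0.0790]  P^+=[0.0529]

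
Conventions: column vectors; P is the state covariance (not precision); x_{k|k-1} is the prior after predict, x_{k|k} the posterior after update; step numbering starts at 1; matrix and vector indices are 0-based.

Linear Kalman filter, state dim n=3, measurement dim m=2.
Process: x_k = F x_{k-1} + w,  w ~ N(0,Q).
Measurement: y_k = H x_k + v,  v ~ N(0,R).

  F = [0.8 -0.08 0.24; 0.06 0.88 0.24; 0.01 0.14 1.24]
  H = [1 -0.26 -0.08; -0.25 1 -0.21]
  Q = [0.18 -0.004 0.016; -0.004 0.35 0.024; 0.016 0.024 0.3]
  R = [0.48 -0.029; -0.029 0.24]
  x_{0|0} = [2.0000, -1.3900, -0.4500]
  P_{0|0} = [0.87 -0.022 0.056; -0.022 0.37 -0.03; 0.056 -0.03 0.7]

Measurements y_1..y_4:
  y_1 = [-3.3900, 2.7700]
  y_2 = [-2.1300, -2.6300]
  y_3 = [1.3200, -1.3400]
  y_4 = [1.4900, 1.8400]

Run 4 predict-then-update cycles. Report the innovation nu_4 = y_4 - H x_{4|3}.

innov = [1.6685, 3.4028]

step 1: x^-=[1.6032, -1.2112, -0.7326]  P^-=[0.8050 0.0424 0.2823; 0.0424 0.6666 0.2486; 0.2823 0.2486 1.3746]  S=[1.2819 -0.3952; -0.3952 0.9215]  K=[0.6093 0.0247; 0.0973 0.6969; 0.0542 -0.0968]  nu=[-5.3667, 4.2282]  x^+=[-1.5625, 1.2135, -1.4328]  P^+=[0.3404 0.1194 0.2194; 0.1194 0.2605 0.3152; 0.2194 0.3152 1.3580]
step 2: x^-=[-1.6910, 0.6302, -1.6224]  P^-=[0.5346 0.2615 0.6307; 0.2615 0.7833 0.8339; 0.6307 0.8339 2.5085]  S=[0.8814 -0.1866; -0.1866 0.7525]  K=[0.4970 0.1172; 0.1506 0.7586; 0.2998 0.2730]  nu=[-0.4050, -4.0237]  x^+=[-2.3637, -2.4832, -2.8422]  P^+=[0.3283 0.2023 0.5073; 0.2023 0.3728 0.6884; 0.5073 0.6884 2.4037]
step 3: x^-=[-2.3745, -3.0092, -3.8956]  P^-=[0.6734 0.5023 1.2116; 0.5023 1.1051 1.6023; 1.2116 1.6023 4.2555]  S=[0.8670 -0.1491; -0.1491 0.7780]  K=[0.5500 0.2076; 0.2506 0.8746; 0.6349 0.6432]  nu=[2.6004, 0.2575]  x^+=[-0.8907, -2.1324, -2.0789]  P^+=[0.4116 0.3210 0.8773; 0.3210 0.5209 1.1335; 0.8773 1.1335 3.7059]
step 4: x^-=[-1.0409, -2.4289, -2.8853]  P^-=[0.9125 0.8157 1.9501; 0.8157 1.5063 2.5392; 1.9501 2.5392 6.4247]  S=[0.9049 -0.1071; -0.1071 0.8171]  K=[0.6373 0.3015; 0.3612 0.9887; 0.9743 0.9874]  nu=[1.6685, 3.4028]  x^+=[1.0483, 1.5379, 2.1004]  P^+=[0.5119 0.4430 1.2438; 0.4430 0.6661 1.5644; 1.2438 1.5644 4.9751]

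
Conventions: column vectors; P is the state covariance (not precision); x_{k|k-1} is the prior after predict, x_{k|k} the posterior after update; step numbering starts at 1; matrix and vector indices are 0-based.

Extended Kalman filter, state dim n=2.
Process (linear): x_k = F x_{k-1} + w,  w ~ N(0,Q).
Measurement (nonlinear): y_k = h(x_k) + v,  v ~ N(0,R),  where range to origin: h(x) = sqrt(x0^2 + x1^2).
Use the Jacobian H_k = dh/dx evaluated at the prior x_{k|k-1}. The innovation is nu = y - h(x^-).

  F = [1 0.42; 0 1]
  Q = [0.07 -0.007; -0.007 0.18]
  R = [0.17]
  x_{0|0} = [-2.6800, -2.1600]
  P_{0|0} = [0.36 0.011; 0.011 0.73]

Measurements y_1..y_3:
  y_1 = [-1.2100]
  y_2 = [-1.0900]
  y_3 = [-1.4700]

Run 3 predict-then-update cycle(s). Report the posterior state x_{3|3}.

step 1: x^-=[-3.5872, -2.1600]  P^-=[0.5680 0.3106; 0.3106 0.9100]  H_jac=[-0.8567 -0.5158]  S=[1.1035]  K=[-0.5861; -0.6665]  nu=[-5.3973]  x^+=[-0.4236, 1.4373]  P^+=[0.1889 -0.1205; -0.1205 0.4198]
step 2: x^-=[0.1801, 1.4373]  P^-=[0.2317 0.0488; 0.0488 0.5998]  H_jac=[0.1243 0.9922]  S=[0.7761]  K=[0.0995; 0.7746]  nu=[-2.5385]  x^+=[-0.0725, -0.5291]  P^+=[0.2240 -0.0110; -0.0110 0.1341]
step 3: x^-=[-0.2947, -0.5291]  P^-=[0.3084 0.0383; 0.0383 0.3141]  H_jac=[-0.4866 -0.8736]  S=[0.5153]  K=[-0.3562; -0.5686]  nu=[-2.0756]  x^+=[0.4446, 0.6512]  P^+=[0.2430 -0.0661; -0.0661 0.1475]

x_post = [0.4446, 0.6512]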